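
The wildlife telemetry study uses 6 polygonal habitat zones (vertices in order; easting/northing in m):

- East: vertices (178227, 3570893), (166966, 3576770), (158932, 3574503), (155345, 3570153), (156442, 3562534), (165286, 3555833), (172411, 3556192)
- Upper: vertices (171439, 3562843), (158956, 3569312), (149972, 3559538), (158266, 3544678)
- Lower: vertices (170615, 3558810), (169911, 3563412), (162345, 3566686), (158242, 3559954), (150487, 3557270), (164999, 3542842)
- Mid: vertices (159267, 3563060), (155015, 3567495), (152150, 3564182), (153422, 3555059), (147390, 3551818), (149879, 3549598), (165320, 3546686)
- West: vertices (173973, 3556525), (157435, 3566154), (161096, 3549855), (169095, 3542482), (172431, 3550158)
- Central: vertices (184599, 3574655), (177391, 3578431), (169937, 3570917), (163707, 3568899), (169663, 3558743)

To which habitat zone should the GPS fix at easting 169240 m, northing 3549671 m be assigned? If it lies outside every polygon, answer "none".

West

Cast a ray rightward from (169240, 3549671). For each polygon, the edges (by vertex number in listed order) whose endpoints lie on opposite sides of northing = 3549671, where each meets that height, and whether that is right or left of the point:
East: no edge straddles that height → 0 crossings.
Upper: 3–4 at easting≈155479.2 (left), 4–1 at easting≈161886.9 (left) → 0 crossings.
Lower: 5–6 at easting≈158130.2 (left), 6–1 at easting≈167400.8 (left) → 0 crossings.
Mid: 5–6 at easting≈149797.2 (left), 7–1 at easting≈164216.5 (left) → 0 crossings.
West: 3–4 at easting≈161295.6 (left), 4–5 at easting≈172219.3 (right) → 1 crossing.
Central: no edge straddles that height → 0 crossings.
Only West has an odd count, so the point is inside West.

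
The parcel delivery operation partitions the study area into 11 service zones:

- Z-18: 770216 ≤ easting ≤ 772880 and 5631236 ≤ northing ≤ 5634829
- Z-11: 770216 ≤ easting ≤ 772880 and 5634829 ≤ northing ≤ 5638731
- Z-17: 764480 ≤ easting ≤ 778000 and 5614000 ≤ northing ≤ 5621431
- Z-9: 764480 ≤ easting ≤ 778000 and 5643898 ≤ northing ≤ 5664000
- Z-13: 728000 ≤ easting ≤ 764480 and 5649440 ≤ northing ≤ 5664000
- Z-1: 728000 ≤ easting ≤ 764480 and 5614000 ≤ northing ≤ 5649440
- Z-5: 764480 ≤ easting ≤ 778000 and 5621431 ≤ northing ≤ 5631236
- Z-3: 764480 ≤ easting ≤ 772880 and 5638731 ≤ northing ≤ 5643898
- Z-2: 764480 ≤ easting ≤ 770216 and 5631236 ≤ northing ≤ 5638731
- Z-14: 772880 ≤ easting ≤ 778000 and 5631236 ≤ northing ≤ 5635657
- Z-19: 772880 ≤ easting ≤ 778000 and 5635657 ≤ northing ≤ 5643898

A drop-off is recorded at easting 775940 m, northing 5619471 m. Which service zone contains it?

The point has easting = 775940 and northing = 5619471.
Only Z-17 satisfies 764480 ≤ easting ≤ 778000 and 5614000 ≤ northing ≤ 5621431.

Z-17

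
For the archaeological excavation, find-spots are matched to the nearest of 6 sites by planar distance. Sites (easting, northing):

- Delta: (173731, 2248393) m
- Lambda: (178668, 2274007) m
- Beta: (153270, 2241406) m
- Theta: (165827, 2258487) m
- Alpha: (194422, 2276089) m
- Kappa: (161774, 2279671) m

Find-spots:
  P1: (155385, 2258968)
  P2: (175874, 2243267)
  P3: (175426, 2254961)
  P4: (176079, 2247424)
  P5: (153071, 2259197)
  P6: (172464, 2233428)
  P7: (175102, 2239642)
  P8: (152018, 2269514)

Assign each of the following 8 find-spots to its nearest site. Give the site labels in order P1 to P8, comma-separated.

P1 → Theta (d²=109266725.00)
P2 → Delta (d²=30868325.00)
P3 → Delta (d²=46011649.00)
P4 → Delta (d²=6452065.00)
P5 → Theta (d²=163219636.00)
P6 → Delta (d²=225556514.00)
P7 → Delta (d²=78459642.00)
P8 → Kappa (d²=198344185.00)

Theta, Delta, Delta, Delta, Theta, Delta, Delta, Kappa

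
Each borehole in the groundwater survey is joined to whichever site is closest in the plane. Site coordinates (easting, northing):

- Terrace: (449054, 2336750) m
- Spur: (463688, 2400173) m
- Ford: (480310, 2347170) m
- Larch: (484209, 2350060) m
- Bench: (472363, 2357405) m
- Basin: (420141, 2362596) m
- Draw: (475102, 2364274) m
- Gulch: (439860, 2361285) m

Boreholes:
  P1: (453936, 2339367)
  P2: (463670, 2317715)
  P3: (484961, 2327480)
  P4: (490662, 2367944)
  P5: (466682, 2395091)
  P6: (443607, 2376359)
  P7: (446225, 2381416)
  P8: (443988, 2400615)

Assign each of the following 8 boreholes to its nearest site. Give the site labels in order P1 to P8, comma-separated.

P1 → Terrace (d²=30682613.00)
P2 → Terrace (d²=575958681.00)
P3 → Ford (d²=409327901.00)
P4 → Draw (d²=255582500.00)
P5 → Spur (d²=34790760.00)
P6 → Gulch (d²=241265485.00)
P7 → Gulch (d²=445770386.00)
P8 → Spur (d²=388285364.00)

Terrace, Terrace, Ford, Draw, Spur, Gulch, Gulch, Spur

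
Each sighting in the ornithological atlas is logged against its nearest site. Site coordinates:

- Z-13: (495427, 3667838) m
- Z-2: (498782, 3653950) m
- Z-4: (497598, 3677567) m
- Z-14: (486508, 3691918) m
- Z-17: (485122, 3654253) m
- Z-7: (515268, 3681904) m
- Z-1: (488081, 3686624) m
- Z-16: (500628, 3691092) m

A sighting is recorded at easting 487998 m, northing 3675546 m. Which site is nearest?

Squared distances to each site:
Z-13: 114603305.000; Z-2: 582681872.000; Z-4: 96244441.000; Z-14: 270262484.000; Z-17: 461663225.000; Z-7: 784077064.000; Z-1: 122728973.000; Z-16: 401195016.000.
Minimum at Z-4.

Z-4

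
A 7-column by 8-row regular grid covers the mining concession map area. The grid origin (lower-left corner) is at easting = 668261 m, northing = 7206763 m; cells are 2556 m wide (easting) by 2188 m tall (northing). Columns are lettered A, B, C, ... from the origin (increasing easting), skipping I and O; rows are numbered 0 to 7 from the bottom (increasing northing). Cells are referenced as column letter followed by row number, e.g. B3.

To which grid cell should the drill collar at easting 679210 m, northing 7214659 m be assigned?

E3

Column index: ⌊(679210 − 668261) / 2556⌋ = ⌊4.284⌋ = 4 → column E
Row offset from origin: ⌊(7214659 − 7206763) / 2188⌋ = ⌊3.609⌋ = 3 → row 3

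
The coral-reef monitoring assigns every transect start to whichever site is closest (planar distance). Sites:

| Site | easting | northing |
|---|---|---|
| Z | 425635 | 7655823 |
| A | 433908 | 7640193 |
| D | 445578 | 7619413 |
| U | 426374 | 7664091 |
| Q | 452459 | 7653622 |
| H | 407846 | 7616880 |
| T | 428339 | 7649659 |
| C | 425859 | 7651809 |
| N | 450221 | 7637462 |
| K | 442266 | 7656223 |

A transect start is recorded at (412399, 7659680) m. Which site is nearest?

Z

Squared distances to each site:
Z: 190068145.000; A: 842380250.000; D: 2722277330.000; U: 214757546.000; Q: 1641502964.000; H: 1852569809.000; T: 354504041.000; C: 243124241.000; N: 1924143208.000; K: 903988538.000.
Minimum at Z.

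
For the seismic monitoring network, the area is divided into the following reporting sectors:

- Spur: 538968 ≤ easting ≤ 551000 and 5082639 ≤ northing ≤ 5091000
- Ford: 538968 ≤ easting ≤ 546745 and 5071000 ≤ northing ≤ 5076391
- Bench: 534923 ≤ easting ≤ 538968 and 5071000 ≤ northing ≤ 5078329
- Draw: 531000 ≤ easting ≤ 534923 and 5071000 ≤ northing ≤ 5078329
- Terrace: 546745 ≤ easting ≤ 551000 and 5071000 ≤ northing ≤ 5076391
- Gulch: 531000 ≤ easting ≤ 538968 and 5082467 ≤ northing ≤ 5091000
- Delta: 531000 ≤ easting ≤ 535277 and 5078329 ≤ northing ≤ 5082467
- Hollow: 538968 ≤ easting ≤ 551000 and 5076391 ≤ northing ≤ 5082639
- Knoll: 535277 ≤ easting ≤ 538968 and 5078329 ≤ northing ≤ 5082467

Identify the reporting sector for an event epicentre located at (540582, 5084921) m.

Spur

The point has easting = 540582 and northing = 5084921.
Only Spur satisfies 538968 ≤ easting ≤ 551000 and 5082639 ≤ northing ≤ 5091000.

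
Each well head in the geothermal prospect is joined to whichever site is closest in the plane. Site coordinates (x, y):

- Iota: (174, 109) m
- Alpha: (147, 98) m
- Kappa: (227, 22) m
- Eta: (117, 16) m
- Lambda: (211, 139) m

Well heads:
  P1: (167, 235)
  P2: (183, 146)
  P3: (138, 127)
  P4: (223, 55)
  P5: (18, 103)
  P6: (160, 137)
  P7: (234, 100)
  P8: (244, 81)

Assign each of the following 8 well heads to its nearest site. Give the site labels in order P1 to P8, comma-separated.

P1 → Lambda (d²=11152.00)
P2 → Lambda (d²=833.00)
P3 → Alpha (d²=922.00)
P4 → Kappa (d²=1105.00)
P5 → Alpha (d²=16666.00)
P6 → Iota (d²=980.00)
P7 → Lambda (d²=2050.00)
P8 → Kappa (d²=3770.00)

Lambda, Lambda, Alpha, Kappa, Alpha, Iota, Lambda, Kappa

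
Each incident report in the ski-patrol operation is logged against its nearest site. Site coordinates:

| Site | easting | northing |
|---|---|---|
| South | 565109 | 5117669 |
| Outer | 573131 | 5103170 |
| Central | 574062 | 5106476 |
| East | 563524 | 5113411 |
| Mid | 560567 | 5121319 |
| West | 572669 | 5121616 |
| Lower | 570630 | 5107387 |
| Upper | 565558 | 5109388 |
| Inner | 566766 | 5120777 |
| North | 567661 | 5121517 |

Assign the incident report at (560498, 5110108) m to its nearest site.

East

Squared distances to each site:
South: 78430042.000; Outer: 207728533.000; Central: 197173520.000; East: 20066485.000; Mid: 125691282.000; West: 280567305.000; Lower: 110061265.000; Upper: 26122000.000; Inner: 153115385.000; North: 181473850.000.
Minimum at East.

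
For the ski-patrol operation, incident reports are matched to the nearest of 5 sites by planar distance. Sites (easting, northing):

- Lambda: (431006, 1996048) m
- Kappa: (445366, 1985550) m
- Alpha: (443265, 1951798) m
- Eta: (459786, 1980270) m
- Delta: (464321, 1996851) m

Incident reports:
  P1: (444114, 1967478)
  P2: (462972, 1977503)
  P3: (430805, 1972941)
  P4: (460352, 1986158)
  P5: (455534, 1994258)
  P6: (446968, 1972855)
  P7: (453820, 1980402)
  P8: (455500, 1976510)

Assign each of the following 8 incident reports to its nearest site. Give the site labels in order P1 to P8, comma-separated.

P1 → Alpha (d²=246583201.00)
P2 → Eta (d²=17806885.00)
P3 → Kappa (d²=371009602.00)
P4 → Eta (d²=34988900.00)
P5 → Delta (d²=83935018.00)
P6 → Kappa (d²=163729429.00)
P7 → Eta (d²=35610580.00)
P8 → Eta (d²=32507396.00)

Alpha, Eta, Kappa, Eta, Delta, Kappa, Eta, Eta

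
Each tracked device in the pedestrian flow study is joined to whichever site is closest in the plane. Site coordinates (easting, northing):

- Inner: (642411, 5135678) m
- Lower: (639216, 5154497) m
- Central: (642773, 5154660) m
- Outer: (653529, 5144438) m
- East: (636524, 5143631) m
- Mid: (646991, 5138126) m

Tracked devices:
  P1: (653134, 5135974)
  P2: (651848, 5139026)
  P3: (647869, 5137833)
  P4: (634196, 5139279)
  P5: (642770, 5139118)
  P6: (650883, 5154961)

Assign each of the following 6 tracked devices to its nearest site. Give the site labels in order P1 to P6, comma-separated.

P1 → Mid (d²=42367553.00)
P2 → Mid (d²=24400449.00)
P3 → Mid (d²=856733.00)
P4 → East (d²=24359488.00)
P5 → Inner (d²=11962481.00)
P6 → Central (d²=65862701.00)

Mid, Mid, Mid, East, Inner, Central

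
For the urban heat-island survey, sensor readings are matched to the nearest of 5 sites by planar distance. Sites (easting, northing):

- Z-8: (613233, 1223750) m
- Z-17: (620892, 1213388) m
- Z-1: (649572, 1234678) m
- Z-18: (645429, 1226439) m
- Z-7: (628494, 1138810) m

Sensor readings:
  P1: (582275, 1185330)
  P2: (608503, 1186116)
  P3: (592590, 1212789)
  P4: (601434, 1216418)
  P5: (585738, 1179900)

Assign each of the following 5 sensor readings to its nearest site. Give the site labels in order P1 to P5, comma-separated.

P1 → Z-17 (d²=2278524053.00)
P2 → Z-17 (d²=897249305.00)
P3 → Z-8 (d²=546276970.00)
P4 → Z-8 (d²=192974625.00)
P5 → Z-17 (d²=2357249860.00)

Z-17, Z-17, Z-8, Z-8, Z-17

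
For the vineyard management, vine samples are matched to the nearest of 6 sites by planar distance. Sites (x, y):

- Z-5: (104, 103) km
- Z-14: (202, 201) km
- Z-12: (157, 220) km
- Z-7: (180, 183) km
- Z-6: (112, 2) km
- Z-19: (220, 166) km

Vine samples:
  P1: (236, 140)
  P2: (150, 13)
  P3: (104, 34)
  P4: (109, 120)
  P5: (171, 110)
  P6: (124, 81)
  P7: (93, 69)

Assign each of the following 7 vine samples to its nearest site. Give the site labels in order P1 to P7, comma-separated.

Z-19, Z-6, Z-6, Z-5, Z-5, Z-5, Z-5

P1 → Z-19 (d²=932.00)
P2 → Z-6 (d²=1565.00)
P3 → Z-6 (d²=1088.00)
P4 → Z-5 (d²=314.00)
P5 → Z-5 (d²=4538.00)
P6 → Z-5 (d²=884.00)
P7 → Z-5 (d²=1277.00)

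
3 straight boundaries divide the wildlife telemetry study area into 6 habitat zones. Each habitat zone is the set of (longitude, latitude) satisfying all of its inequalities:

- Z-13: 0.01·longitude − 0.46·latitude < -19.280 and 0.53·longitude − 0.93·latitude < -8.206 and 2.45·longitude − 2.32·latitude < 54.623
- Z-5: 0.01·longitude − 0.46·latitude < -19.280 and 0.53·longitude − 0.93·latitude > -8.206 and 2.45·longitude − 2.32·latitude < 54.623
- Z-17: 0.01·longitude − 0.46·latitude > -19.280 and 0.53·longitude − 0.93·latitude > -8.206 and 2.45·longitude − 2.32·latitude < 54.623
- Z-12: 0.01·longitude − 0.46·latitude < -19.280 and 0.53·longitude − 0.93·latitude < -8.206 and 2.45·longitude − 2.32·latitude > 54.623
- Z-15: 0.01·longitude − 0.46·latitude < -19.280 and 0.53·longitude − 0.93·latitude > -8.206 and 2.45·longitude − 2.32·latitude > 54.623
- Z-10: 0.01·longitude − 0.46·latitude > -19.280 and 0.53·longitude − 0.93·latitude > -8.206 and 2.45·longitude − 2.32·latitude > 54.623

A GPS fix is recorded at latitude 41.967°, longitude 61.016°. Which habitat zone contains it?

Z-17

0.01·61.016 − 0.46·41.967 = -18.695, which is > -19.280
0.53·61.016 − 0.93·41.967 = -6.691, which is > -8.206
2.45·61.016 − 2.32·41.967 = 52.126, which is < 54.623
This sign pattern matches Z-17.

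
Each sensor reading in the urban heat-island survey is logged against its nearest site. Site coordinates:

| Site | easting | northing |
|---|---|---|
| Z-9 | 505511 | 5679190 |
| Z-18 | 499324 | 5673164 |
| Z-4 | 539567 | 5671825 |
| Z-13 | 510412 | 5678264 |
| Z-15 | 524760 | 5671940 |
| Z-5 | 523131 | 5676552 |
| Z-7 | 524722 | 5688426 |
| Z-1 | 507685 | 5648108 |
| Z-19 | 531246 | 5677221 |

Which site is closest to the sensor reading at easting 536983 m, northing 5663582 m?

Squared distances to each site:
Z-9: 1234096448.000; Z-18: 1510015005.000; Z-4: 74624105.000; Z-13: 921579165.000; Z-15: 219257893.000; Z-5: 360098804.000; Z-7: 767556457.000; Z-1: 1097817480.000; Z-19: 218935490.000.
Minimum at Z-4.

Z-4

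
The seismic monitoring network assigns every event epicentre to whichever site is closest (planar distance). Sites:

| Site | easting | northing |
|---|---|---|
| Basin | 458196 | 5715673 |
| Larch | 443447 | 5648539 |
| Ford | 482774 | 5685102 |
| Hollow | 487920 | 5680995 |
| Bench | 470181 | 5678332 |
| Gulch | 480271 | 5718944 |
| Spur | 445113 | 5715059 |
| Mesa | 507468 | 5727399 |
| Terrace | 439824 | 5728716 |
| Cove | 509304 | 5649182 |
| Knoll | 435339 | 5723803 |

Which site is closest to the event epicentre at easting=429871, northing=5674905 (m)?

Squared distances to each site:
Basin: 2464335449.000; Larch: 879473732.000; Ford: 2902706218.000; Hollow: 3406774501.000; Bench: 1636640429.000; Gulch: 4479593521.000; Spur: 1844662280.000; Mesa: 8776914445.000; Terrace: 2994685930.000; Cove: 6971274218.000; Knoll: 2420913428.000.
Minimum at Larch.

Larch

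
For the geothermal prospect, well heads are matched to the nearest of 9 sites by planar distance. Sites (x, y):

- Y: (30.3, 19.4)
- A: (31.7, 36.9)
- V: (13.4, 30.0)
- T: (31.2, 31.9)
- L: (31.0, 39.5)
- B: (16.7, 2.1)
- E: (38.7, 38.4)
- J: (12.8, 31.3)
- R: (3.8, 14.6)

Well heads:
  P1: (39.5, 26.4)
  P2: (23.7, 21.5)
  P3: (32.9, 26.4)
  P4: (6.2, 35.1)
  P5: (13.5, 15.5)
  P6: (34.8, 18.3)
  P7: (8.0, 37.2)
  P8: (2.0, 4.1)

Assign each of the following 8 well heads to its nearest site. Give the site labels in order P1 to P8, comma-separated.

P1 → T (d²=99.14)
P2 → Y (d²=47.97)
P3 → T (d²=33.14)
P4 → J (d²=58.00)
P5 → R (d²=94.90)
P6 → Y (d²=21.46)
P7 → J (d²=57.85)
P8 → R (d²=113.49)

T, Y, T, J, R, Y, J, R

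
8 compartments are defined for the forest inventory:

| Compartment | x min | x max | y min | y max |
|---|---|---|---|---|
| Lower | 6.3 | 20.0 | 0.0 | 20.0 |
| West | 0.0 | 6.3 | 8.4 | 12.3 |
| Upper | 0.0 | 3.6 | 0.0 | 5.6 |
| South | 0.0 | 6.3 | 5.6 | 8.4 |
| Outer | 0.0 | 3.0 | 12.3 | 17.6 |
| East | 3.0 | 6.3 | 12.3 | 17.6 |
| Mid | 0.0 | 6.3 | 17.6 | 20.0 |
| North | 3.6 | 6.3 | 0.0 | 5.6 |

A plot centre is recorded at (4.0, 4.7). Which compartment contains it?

North

The point has x = 4.0 and y = 4.7.
Only North satisfies 3.6 ≤ x ≤ 6.3 and 0.0 ≤ y ≤ 5.6.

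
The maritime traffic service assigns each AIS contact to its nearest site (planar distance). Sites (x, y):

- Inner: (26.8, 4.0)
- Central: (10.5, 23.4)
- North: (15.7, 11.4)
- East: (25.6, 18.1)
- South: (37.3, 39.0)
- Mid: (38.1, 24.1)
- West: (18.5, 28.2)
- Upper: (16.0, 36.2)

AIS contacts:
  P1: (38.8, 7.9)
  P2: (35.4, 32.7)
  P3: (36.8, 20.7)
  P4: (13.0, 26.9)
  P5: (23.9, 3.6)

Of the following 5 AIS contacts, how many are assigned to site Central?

1

P1 → Inner
P2 → South
P3 → Mid
P4 → Central
P5 → Inner
1 of the 5 goes to Central.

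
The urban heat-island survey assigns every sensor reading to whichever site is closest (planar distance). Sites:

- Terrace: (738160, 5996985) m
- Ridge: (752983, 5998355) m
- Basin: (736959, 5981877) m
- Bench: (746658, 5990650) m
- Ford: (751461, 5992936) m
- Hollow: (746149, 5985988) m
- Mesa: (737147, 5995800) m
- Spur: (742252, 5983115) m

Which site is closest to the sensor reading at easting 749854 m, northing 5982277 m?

Squared distances to each site:
Terrace: 353074900.000; Ridge: 268292725.000; Basin: 166441025.000; Bench: 80321545.000; Ford: 116196730.000; Hollow: 27498546.000; Mesa: 344339378.000; Spur: 58492648.000.
Minimum at Hollow.

Hollow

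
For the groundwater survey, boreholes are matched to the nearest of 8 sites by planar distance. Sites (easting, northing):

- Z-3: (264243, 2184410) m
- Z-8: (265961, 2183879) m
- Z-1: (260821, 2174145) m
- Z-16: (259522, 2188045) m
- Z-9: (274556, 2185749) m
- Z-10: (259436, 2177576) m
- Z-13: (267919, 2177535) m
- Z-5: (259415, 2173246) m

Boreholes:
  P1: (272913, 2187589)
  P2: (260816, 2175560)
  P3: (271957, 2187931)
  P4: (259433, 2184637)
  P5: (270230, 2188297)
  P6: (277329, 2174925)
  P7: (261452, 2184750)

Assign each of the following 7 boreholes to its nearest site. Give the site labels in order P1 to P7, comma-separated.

Z-9, Z-1, Z-9, Z-16, Z-9, Z-13, Z-3

P1 → Z-9 (d²=6085049.00)
P2 → Z-1 (d²=2002250.00)
P3 → Z-9 (d²=11515925.00)
P4 → Z-16 (d²=11622385.00)
P5 → Z-9 (d²=25206580.00)
P6 → Z-13 (d²=95360200.00)
P7 → Z-3 (d²=7905281.00)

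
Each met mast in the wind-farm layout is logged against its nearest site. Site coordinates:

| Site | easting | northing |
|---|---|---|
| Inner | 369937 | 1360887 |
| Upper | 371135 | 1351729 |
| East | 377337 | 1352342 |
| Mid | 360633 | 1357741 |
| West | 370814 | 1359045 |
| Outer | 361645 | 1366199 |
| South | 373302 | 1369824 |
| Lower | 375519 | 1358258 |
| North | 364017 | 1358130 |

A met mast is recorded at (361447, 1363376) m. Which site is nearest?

Outer

Squared distances to each site:
Inner: 78275221.000; Upper: 229509953.000; East: 374241256.000; Mid: 32415821.000; West: 106498250.000; Outer: 8008533.000; South: 182117729.000; Lower: 224215108.000; North: 34125416.000.
Minimum at Outer.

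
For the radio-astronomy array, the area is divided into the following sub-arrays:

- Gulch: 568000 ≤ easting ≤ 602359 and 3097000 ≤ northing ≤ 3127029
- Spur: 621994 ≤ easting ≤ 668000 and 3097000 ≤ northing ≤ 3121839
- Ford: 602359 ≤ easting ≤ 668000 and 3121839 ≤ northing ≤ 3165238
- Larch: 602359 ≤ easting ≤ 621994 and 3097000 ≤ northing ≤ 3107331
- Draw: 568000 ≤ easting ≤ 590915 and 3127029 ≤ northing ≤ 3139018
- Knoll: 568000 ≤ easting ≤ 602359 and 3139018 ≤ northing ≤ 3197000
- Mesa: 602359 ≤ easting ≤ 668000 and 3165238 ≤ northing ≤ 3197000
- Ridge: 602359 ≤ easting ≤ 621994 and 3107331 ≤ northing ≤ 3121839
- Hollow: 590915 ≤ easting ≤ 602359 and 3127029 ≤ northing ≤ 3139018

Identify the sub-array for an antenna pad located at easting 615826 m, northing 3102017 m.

Larch

The point has easting = 615826 and northing = 3102017.
Only Larch satisfies 602359 ≤ easting ≤ 621994 and 3097000 ≤ northing ≤ 3107331.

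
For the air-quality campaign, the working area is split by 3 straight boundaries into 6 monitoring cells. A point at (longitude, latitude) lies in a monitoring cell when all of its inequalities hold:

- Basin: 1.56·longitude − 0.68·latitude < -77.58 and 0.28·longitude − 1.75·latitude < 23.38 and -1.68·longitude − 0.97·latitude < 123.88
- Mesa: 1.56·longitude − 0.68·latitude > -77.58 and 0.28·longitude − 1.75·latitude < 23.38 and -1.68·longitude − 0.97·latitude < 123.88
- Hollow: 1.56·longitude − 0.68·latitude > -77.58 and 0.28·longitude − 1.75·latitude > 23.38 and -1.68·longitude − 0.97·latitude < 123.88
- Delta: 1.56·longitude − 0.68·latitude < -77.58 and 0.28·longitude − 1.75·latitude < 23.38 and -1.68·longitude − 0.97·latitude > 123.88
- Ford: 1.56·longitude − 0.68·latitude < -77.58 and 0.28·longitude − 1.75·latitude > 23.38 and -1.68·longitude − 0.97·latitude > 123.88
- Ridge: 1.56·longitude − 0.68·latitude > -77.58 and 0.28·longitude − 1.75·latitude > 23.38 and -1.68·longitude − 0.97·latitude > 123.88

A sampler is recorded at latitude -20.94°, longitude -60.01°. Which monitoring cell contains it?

Basin

1.56·-60.01 − 0.68·-20.94 = -79.376, which is < -77.58
0.28·-60.01 − 1.75·-20.94 = 19.842, which is < 23.38
-1.68·-60.01 − 0.97·-20.94 = 121.129, which is < 123.88
This sign pattern matches Basin.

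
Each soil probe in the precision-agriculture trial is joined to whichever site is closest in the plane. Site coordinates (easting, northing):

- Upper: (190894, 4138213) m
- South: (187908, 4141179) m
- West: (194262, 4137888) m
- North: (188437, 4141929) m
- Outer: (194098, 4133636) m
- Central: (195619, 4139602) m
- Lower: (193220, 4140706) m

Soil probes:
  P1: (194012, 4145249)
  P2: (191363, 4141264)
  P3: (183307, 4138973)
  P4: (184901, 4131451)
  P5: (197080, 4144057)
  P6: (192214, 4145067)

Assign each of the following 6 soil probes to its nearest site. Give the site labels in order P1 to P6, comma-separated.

Lower, Lower, South, Upper, Central, Lower

P1 → Lower (d²=21266113.00)
P2 → Lower (d²=3759813.00)
P3 → South (d²=26035637.00)
P4 → Upper (d²=81640693.00)
P5 → Central (d²=21981546.00)
P6 → Lower (d²=20030357.00)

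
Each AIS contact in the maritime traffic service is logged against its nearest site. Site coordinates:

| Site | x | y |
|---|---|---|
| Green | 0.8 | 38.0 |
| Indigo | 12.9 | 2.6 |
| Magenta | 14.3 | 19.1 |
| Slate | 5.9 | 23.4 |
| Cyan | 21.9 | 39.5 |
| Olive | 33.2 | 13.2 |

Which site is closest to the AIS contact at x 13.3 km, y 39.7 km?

Squared distances to each site:
Green: 159.140; Indigo: 1376.570; Magenta: 425.360; Slate: 320.450; Cyan: 74.000; Olive: 1098.260.
Minimum at Cyan.

Cyan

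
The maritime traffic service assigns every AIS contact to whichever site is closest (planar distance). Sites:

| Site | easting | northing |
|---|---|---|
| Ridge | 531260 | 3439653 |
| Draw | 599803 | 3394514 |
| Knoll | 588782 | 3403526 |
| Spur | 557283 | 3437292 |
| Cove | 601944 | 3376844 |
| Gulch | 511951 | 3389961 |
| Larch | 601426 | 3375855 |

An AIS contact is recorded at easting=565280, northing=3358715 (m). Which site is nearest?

Larch

Squared distances to each site:
Ridge: 7708320244.000; Draw: 2473405930.000; Knoll: 2560369725.000; Spur: 6238296938.000; Cove: 1672909537.000; Gulch: 3820294757.000; Larch: 1600312916.000.
Minimum at Larch.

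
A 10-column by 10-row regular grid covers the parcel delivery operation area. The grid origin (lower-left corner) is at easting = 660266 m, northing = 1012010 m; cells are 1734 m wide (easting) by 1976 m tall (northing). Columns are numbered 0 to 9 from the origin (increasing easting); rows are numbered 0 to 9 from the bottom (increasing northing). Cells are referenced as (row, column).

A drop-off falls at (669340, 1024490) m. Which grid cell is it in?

(6, 5)

Column index: ⌊(669340 − 660266) / 1734⌋ = ⌊5.233⌋ = 5
Row offset from origin: ⌊(1024490 − 1012010) / 1976⌋ = ⌊6.316⌋ = 6 → row 6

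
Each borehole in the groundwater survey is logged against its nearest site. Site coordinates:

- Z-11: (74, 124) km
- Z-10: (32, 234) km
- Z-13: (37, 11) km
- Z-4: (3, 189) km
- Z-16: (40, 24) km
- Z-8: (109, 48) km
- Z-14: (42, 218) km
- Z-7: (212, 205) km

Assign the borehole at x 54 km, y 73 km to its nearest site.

Squared distances to each site:
Z-11: 3001.000; Z-10: 26405.000; Z-13: 4133.000; Z-4: 16057.000; Z-16: 2597.000; Z-8: 3650.000; Z-14: 21169.000; Z-7: 42388.000.
Minimum at Z-16.

Z-16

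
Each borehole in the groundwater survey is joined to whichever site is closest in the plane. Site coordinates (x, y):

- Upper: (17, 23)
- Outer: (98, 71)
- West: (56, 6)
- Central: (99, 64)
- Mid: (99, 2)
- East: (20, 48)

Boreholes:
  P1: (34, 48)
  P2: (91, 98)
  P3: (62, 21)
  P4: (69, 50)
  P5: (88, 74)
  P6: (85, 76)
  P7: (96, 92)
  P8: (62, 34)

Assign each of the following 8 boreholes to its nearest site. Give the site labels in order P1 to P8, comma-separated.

East, Outer, West, Central, Outer, Outer, Outer, West

P1 → East (d²=196.00)
P2 → Outer (d²=778.00)
P3 → West (d²=261.00)
P4 → Central (d²=1096.00)
P5 → Outer (d²=109.00)
P6 → Outer (d²=194.00)
P7 → Outer (d²=445.00)
P8 → West (d²=820.00)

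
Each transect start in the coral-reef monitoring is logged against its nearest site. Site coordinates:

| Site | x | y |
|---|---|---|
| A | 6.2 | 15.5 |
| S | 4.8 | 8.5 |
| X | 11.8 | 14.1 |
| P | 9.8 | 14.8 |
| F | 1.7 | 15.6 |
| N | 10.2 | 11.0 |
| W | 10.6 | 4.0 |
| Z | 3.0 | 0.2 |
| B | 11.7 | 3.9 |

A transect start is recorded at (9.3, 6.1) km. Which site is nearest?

W

Squared distances to each site:
A: 97.970; S: 26.010; X: 70.250; P: 75.940; F: 148.010; N: 24.820; W: 6.100; Z: 74.500; B: 10.600.
Minimum at W.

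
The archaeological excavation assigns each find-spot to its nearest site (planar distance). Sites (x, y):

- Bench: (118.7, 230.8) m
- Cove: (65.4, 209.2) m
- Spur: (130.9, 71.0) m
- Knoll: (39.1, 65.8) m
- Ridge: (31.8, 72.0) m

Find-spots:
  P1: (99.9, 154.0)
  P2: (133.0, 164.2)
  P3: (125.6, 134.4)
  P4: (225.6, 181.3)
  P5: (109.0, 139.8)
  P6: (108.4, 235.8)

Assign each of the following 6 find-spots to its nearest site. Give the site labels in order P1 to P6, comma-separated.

P1 → Cove (d²=4237.29)
P2 → Bench (d²=4640.05)
P3 → Spur (d²=4047.65)
P4 → Bench (d²=13877.86)
P5 → Spur (d²=5213.05)
P6 → Bench (d²=131.09)

Cove, Bench, Spur, Bench, Spur, Bench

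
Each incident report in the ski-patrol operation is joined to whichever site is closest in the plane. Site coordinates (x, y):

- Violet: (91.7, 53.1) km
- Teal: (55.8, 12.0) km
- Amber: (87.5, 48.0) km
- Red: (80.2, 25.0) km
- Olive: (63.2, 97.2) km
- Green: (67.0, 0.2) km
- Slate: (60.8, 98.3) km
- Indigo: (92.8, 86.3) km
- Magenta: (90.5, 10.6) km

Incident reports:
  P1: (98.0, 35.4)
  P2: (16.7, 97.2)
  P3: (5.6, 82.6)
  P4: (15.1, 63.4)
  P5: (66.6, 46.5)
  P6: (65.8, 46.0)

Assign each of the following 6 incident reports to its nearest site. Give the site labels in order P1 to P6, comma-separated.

Amber, Slate, Slate, Slate, Amber, Amber

P1 → Amber (d²=269.01)
P2 → Slate (d²=1946.02)
P3 → Slate (d²=3293.53)
P4 → Slate (d²=3306.50)
P5 → Amber (d²=439.06)
P6 → Amber (d²=474.89)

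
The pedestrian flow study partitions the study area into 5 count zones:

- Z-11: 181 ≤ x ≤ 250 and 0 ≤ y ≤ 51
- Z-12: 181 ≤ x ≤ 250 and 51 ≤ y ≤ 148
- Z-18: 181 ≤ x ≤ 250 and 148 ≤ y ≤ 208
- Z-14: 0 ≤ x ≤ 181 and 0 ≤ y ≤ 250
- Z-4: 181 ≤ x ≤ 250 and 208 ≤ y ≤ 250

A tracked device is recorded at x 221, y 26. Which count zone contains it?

Z-11

The point has x = 221 and y = 26.
Only Z-11 satisfies 181 ≤ x ≤ 250 and 0 ≤ y ≤ 51.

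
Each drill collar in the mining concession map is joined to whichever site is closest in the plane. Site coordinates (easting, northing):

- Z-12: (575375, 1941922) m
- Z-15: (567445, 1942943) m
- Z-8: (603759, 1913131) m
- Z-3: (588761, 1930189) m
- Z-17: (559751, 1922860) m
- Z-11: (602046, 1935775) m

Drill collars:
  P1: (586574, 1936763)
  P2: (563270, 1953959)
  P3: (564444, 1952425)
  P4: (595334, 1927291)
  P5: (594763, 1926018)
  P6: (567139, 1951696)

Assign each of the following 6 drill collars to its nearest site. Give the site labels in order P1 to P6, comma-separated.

Z-3, Z-15, Z-15, Z-3, Z-3, Z-15

P1 → Z-3 (d²=48000445.00)
P2 → Z-15 (d²=138782881.00)
P3 → Z-15 (d²=98914325.00)
P4 → Z-3 (d²=51602733.00)
P5 → Z-3 (d²=53421245.00)
P6 → Z-15 (d²=76708645.00)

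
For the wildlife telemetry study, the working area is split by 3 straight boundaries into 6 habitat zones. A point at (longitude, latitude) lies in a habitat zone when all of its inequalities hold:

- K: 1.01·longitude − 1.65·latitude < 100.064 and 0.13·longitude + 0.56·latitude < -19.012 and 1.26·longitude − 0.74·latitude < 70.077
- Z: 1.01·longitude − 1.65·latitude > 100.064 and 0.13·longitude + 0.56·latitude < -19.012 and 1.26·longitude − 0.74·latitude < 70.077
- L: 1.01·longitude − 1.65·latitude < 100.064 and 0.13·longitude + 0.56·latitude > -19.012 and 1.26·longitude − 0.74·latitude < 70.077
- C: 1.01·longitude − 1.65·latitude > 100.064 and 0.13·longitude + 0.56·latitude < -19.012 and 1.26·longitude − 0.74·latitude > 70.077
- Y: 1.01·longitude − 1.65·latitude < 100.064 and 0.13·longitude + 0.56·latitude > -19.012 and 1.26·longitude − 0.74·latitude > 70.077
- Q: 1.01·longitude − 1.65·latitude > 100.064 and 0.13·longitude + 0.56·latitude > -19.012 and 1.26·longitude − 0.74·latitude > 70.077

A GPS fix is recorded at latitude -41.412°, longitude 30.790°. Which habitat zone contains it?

1.01·30.790 − 1.65·-41.412 = 99.428, which is < 100.064
0.13·30.790 + 0.56·-41.412 = -19.188, which is < -19.012
1.26·30.790 − 0.74·-41.412 = 69.440, which is < 70.077
This sign pattern matches K.

K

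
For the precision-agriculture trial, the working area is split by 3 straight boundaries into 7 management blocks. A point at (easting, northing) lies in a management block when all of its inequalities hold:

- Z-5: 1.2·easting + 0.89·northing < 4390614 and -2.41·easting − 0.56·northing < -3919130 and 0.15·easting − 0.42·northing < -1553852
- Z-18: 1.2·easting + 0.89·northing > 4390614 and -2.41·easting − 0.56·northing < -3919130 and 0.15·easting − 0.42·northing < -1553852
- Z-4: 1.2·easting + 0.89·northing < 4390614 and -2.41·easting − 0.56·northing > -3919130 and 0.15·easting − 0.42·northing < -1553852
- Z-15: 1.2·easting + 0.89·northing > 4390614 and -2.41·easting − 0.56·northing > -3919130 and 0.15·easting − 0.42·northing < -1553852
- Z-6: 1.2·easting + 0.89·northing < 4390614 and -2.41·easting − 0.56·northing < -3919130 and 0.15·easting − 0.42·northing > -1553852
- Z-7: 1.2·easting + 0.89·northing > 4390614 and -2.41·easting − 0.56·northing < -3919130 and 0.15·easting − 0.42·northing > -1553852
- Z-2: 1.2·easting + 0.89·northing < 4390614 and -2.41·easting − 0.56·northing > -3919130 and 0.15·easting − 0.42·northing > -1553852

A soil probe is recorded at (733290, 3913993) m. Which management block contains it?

Z-6

1.2·733290 + 0.89·3913993 = 4363401.770, which is < 4390614
-2.41·733290 − 0.56·3913993 = -3959064.980, which is < -3919130
0.15·733290 − 0.42·3913993 = -1533883.560, which is > -1553852
This sign pattern matches Z-6.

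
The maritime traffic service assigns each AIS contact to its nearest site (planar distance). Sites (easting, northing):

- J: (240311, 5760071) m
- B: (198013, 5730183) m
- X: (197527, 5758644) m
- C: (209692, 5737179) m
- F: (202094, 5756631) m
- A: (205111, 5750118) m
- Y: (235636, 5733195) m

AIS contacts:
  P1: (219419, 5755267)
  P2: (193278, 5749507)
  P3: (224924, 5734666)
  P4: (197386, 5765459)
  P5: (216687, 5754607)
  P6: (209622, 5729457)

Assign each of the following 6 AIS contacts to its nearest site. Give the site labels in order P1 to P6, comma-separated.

P1 → A (d²=231231065.00)
P2 → X (d²=101538770.00)
P3 → Y (d²=116910785.00)
P4 → X (d²=46464106.00)
P5 → A (d²=154154897.00)
P6 → C (d²=59634184.00)

A, X, Y, X, A, C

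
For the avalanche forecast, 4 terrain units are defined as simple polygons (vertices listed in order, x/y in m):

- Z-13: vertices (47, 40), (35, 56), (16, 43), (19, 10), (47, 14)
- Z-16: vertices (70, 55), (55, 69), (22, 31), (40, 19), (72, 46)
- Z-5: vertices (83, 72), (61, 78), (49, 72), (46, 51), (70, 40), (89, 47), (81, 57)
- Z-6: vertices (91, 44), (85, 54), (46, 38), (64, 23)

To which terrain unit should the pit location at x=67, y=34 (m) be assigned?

Z-6

Cast a ray rightward from (67, 34). For each polygon, the edges (by vertex number in listed order) whose endpoints lie on opposite sides of y = 34, where each meets that height, and whether that is right or left of the point:
Z-13: 3–4 at x≈16.8 (left), 5–1 at x≈47.0 (left) → 0 crossings.
Z-16: 2–3 at x≈24.6 (left), 4–5 at x≈57.8 (left) → 0 crossings.
Z-5: no edge straddles that height → 0 crossings.
Z-6: 3–4 at x≈50.8 (left), 4–1 at x≈78.1 (right) → 1 crossing.
Only Z-6 has an odd count, so the point is inside Z-6.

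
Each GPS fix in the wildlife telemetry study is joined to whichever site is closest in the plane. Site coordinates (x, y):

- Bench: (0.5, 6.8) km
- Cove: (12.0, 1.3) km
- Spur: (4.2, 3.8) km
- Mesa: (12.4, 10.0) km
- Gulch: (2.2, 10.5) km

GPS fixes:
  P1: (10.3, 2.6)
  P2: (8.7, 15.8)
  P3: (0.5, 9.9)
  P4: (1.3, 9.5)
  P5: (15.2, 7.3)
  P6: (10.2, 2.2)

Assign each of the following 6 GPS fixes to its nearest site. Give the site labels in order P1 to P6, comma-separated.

Cove, Mesa, Gulch, Gulch, Mesa, Cove

P1 → Cove (d²=4.58)
P2 → Mesa (d²=47.33)
P3 → Gulch (d²=3.25)
P4 → Gulch (d²=1.81)
P5 → Mesa (d²=15.13)
P6 → Cove (d²=4.05)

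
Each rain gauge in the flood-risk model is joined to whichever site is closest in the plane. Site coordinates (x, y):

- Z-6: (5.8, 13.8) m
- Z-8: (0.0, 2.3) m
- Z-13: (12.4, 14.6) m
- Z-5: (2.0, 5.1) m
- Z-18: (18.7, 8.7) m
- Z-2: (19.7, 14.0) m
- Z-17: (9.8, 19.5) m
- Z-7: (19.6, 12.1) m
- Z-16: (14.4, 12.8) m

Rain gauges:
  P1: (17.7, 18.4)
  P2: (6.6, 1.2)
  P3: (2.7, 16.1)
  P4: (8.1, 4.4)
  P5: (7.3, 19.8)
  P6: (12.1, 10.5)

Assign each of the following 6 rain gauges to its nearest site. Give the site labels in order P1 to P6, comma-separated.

Z-2, Z-5, Z-6, Z-5, Z-17, Z-16

P1 → Z-2 (d²=23.36)
P2 → Z-5 (d²=36.37)
P3 → Z-6 (d²=14.90)
P4 → Z-5 (d²=37.70)
P5 → Z-17 (d²=6.34)
P6 → Z-16 (d²=10.58)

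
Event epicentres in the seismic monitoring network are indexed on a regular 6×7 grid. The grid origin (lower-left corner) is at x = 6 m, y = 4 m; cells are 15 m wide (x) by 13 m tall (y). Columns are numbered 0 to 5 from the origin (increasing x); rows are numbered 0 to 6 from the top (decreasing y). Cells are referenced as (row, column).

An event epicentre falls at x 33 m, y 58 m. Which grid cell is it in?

Column index: ⌊(33 − 6) / 15⌋ = ⌊1.800⌋ = 1
Row offset from origin: ⌊(58 − 4) / 13⌋ = ⌊4.154⌋ = 4 → row 2 (counted from top)

(2, 1)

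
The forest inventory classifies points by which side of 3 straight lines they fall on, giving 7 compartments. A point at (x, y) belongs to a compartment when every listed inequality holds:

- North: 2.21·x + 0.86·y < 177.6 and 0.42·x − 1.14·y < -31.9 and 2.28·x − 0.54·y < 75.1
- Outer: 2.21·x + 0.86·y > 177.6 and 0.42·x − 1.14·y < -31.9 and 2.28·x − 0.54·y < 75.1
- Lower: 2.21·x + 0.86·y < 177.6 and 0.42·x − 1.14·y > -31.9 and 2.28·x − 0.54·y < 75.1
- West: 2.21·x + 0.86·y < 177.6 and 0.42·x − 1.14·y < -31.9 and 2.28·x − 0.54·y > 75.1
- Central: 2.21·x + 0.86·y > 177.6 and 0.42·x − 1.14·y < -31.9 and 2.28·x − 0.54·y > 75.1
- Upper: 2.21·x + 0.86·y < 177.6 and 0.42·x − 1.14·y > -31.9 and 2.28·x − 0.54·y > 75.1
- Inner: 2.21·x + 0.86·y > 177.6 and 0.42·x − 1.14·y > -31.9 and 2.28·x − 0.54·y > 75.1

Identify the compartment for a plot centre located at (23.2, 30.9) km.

2.21·23.2 + 0.86·30.9 = 77.846, which is < 177.6
0.42·23.2 − 1.14·30.9 = -25.482, which is > -31.9
2.28·23.2 − 0.54·30.9 = 36.210, which is < 75.1
This sign pattern matches Lower.

Lower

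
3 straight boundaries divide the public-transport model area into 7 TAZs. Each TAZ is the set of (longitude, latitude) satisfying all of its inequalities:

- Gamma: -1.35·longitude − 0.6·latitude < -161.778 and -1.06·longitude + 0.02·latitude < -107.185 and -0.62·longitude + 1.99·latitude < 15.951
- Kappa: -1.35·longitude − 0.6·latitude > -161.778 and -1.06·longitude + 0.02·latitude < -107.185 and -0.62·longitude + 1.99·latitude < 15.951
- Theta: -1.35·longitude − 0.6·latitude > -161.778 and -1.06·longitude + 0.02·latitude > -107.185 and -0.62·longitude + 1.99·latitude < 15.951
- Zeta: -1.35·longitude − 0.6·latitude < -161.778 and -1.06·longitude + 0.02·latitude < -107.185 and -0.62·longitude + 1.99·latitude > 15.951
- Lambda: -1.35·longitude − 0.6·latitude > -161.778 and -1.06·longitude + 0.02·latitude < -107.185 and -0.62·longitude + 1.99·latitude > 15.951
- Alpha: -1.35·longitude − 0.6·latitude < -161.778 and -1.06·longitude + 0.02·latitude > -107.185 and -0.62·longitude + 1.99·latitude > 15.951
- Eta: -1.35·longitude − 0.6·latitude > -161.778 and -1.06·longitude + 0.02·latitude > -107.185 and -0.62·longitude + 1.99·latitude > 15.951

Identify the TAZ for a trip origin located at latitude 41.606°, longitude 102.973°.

Zeta

-1.35·102.973 − 0.6·41.606 = -163.977, which is < -161.778
-1.06·102.973 + 0.02·41.606 = -108.319, which is < -107.185
-0.62·102.973 + 1.99·41.606 = 18.953, which is > 15.951
This sign pattern matches Zeta.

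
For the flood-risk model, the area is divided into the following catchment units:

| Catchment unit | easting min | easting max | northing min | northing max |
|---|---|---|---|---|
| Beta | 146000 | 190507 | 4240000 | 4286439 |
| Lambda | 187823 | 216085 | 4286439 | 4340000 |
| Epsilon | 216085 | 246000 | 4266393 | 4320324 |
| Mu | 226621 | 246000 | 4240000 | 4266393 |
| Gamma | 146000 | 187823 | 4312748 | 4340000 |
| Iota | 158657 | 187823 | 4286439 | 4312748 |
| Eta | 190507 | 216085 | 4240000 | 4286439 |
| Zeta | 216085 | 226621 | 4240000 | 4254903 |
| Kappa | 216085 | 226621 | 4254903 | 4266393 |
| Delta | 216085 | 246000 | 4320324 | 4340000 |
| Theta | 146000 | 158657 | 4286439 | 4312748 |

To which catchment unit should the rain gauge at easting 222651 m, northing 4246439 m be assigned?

Zeta

The point has easting = 222651 and northing = 4246439.
Only Zeta satisfies 216085 ≤ easting ≤ 226621 and 4240000 ≤ northing ≤ 4254903.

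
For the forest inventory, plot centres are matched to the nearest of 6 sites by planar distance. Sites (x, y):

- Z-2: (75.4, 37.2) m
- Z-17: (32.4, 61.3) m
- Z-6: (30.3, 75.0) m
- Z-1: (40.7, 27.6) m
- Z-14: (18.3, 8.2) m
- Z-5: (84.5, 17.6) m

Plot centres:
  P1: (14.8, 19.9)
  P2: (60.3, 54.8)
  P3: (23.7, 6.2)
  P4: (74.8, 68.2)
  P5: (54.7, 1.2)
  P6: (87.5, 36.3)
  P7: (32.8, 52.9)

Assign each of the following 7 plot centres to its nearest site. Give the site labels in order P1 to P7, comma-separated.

P1 → Z-14 (d²=149.14)
P2 → Z-2 (d²=537.77)
P3 → Z-14 (d²=33.16)
P4 → Z-2 (d²=961.36)
P5 → Z-1 (d²=892.96)
P6 → Z-2 (d²=147.22)
P7 → Z-17 (d²=70.72)

Z-14, Z-2, Z-14, Z-2, Z-1, Z-2, Z-17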